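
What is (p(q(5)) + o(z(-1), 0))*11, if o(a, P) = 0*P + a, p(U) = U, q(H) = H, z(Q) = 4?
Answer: 99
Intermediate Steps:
o(a, P) = a (o(a, P) = 0 + a = a)
(p(q(5)) + o(z(-1), 0))*11 = (5 + 4)*11 = 9*11 = 99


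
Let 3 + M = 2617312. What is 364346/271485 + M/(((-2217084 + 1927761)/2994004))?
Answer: -236379975290963078/8727428295 ≈ -2.7085e+7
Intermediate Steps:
M = 2617309 (M = -3 + 2617312 = 2617309)
364346/271485 + M/(((-2217084 + 1927761)/2994004)) = 364346/271485 + 2617309/(((-2217084 + 1927761)/2994004)) = 364346*(1/271485) + 2617309/((-289323*1/2994004)) = 364346/271485 + 2617309/(-289323/2994004) = 364346/271485 + 2617309*(-2994004/289323) = 364346/271485 - 7836233615236/289323 = -236379975290963078/8727428295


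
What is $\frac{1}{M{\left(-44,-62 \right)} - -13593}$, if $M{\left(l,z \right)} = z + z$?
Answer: $\frac{1}{13469} \approx 7.4245 \cdot 10^{-5}$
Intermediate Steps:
$M{\left(l,z \right)} = 2 z$
$\frac{1}{M{\left(-44,-62 \right)} - -13593} = \frac{1}{2 \left(-62\right) - -13593} = \frac{1}{-124 + \left(-127 + 13720\right)} = \frac{1}{-124 + 13593} = \frac{1}{13469}$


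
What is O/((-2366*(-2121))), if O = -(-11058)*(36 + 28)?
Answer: 117952/836381 ≈ 0.14103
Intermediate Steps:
O = 707712 (O = -(-11058)*64 = -291*(-2432) = 707712)
O/((-2366*(-2121))) = 707712/((-2366*(-2121))) = 707712/5018286 = 707712*(1/5018286) = 117952/836381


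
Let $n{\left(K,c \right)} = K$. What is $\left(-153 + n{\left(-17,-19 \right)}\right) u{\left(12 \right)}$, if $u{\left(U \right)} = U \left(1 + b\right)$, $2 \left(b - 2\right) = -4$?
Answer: $-2040$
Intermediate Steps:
$b = 0$ ($b = 2 + \frac{1}{2} \left(-4\right) = 2 - 2 = 0$)
$u{\left(U \right)} = U$ ($u{\left(U \right)} = U \left(1 + 0\right) = U 1 = U$)
$\left(-153 + n{\left(-17,-19 \right)}\right) u{\left(12 \right)} = \left(-153 - 17\right) 12 = \left(-170\right) 12 = -2040$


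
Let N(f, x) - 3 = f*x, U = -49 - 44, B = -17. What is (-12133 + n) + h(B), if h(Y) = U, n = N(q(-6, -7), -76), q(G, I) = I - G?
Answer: -12147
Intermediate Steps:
U = -93
N(f, x) = 3 + f*x
n = 79 (n = 3 + (-7 - 1*(-6))*(-76) = 3 + (-7 + 6)*(-76) = 3 - 1*(-76) = 3 + 76 = 79)
h(Y) = -93
(-12133 + n) + h(B) = (-12133 + 79) - 93 = -12054 - 93 = -12147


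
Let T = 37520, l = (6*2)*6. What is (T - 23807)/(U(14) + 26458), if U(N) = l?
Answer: 1959/3790 ≈ 0.51689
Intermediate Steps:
l = 72 (l = 12*6 = 72)
U(N) = 72
(T - 23807)/(U(14) + 26458) = (37520 - 23807)/(72 + 26458) = 13713/26530 = 13713*(1/26530) = 1959/3790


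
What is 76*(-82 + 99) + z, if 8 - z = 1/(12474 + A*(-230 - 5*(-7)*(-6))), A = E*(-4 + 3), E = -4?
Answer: 13928199/10714 ≈ 1300.0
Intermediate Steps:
A = 4 (A = -4*(-4 + 3) = -4*(-1) = 4)
z = 85711/10714 (z = 8 - 1/(12474 + 4*(-230 - 5*(-7)*(-6))) = 8 - 1/(12474 + 4*(-230 - (-35)*(-6))) = 8 - 1/(12474 + 4*(-230 - 1*210)) = 8 - 1/(12474 + 4*(-230 - 210)) = 8 - 1/(12474 + 4*(-440)) = 8 - 1/(12474 - 1760) = 8 - 1/10714 = 85711/10714 ≈ 7.9999)
76*(-82 + 99) + z = 76*(-82 + 99) + 85711/10714 = 76*17 + 85711/10714 = 1292 + 85711/10714 = 13928199/10714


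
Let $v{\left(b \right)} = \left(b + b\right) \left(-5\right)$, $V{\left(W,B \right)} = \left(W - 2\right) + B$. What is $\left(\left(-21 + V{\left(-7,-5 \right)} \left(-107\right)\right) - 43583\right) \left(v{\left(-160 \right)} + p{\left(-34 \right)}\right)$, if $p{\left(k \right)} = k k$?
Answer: $-116044136$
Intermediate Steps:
$V{\left(W,B \right)} = -2 + B + W$ ($V{\left(W,B \right)} = \left(-2 + W\right) + B = -2 + B + W$)
$v{\left(b \right)} = - 10 b$ ($v{\left(b \right)} = 2 b \left(-5\right) = - 10 b$)
$p{\left(k \right)} = k^{2}$
$\left(\left(-21 + V{\left(-7,-5 \right)} \left(-107\right)\right) - 43583\right) \left(v{\left(-160 \right)} + p{\left(-34 \right)}\right) = \left(\left(-21 + \left(-2 - 5 - 7\right) \left(-107\right)\right) - 43583\right) \left(\left(-10\right) \left(-160\right) + \left(-34\right)^{2}\right) = \left(\left(-21 - -1498\right) - 43583\right) \left(1600 + 1156\right) = \left(\left(-21 + 1498\right) - 43583\right) 2756 = \left(1477 - 43583\right) 2756 = \left(-42106\right) 2756 = -116044136$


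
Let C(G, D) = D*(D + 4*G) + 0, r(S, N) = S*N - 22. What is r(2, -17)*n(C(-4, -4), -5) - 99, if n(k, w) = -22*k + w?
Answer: 98741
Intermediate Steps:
r(S, N) = -22 + N*S (r(S, N) = N*S - 22 = -22 + N*S)
C(G, D) = D*(D + 4*G)
n(k, w) = w - 22*k
r(2, -17)*n(C(-4, -4), -5) - 99 = (-22 - 17*2)*(-5 - (-88)*(-4 + 4*(-4))) - 99 = (-22 - 34)*(-5 - (-88)*(-4 - 16)) - 99 = -56*(-5 - (-88)*(-20)) - 99 = -56*(-5 - 22*80) - 99 = -56*(-5 - 1760) - 99 = -56*(-1765) - 99 = 98840 - 99 = 98741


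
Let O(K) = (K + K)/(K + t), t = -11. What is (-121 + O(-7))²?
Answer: 1170724/81 ≈ 14453.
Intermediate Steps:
O(K) = 2*K/(-11 + K) (O(K) = (K + K)/(K - 11) = (2*K)/(-11 + K) = 2*K/(-11 + K))
(-121 + O(-7))² = (-121 + 2*(-7)/(-11 - 7))² = (-121 + 2*(-7)/(-18))² = (-121 + 2*(-7)*(-1/18))² = (-121 + 7/9)² = (-1082/9)² = 1170724/81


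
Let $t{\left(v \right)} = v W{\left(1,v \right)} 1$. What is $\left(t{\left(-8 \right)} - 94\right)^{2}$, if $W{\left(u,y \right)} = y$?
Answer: $900$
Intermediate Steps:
$t{\left(v \right)} = v^{2}$ ($t{\left(v \right)} = v v 1 = v^{2} \cdot 1 = v^{2}$)
$\left(t{\left(-8 \right)} - 94\right)^{2} = \left(\left(-8\right)^{2} - 94\right)^{2} = \left(64 - 94\right)^{2} = \left(-30\right)^{2} = 900$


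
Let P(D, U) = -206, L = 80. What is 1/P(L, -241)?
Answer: -1/206 ≈ -0.0048544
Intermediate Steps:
1/P(L, -241) = 1/(-206) = -1/206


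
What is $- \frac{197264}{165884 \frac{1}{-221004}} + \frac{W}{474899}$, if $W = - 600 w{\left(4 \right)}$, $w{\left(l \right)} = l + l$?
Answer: $\frac{5175939798979536}{19694536429} \approx 2.6281 \cdot 10^{5}$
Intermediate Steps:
$w{\left(l \right)} = 2 l$
$W = -4800$ ($W = - 600 \cdot 2 \cdot 4 = \left(-600\right) 8 = -4800$)
$- \frac{197264}{165884 \frac{1}{-221004}} + \frac{W}{474899} = - \frac{197264}{165884 \frac{1}{-221004}} - \frac{4800}{474899} = - \frac{197264}{165884 \left(- \frac{1}{221004}\right)} - \frac{4800}{474899} = - \frac{197264}{- \frac{41471}{55251}} - \frac{4800}{474899} = \left(-197264\right) \left(- \frac{55251}{41471}\right) - \frac{4800}{474899} = \frac{10899033264}{41471} - \frac{4800}{474899} = \frac{5175939798979536}{19694536429}$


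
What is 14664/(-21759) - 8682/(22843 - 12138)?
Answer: -115296586/77643365 ≈ -1.4850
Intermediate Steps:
14664/(-21759) - 8682/(22843 - 12138) = 14664*(-1/21759) - 8682/10705 = -4888/7253 - 8682*1/10705 = -4888/7253 - 8682/10705 = -115296586/77643365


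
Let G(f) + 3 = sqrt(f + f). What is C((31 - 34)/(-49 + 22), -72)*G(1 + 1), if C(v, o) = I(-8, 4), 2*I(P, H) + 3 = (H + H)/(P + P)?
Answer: 7/4 ≈ 1.7500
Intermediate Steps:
I(P, H) = -3/2 + H/(2*P) (I(P, H) = -3/2 + ((H + H)/(P + P))/2 = -3/2 + ((2*H)/((2*P)))/2 = -3/2 + ((2*H)*(1/(2*P)))/2 = -3/2 + (H/P)/2 = -3/2 + H/(2*P))
G(f) = -3 + sqrt(2)*sqrt(f) (G(f) = -3 + sqrt(f + f) = -3 + sqrt(2*f) = -3 + sqrt(2)*sqrt(f))
C(v, o) = -7/4 (C(v, o) = (1/2)*(4 - 3*(-8))/(-8) = (1/2)*(-1/8)*(4 + 24) = (1/2)*(-1/8)*28 = -7/4)
C((31 - 34)/(-49 + 22), -72)*G(1 + 1) = -7*(-3 + sqrt(2)*sqrt(1 + 1))/4 = -7*(-3 + sqrt(2)*sqrt(2))/4 = -7*(-3 + 2)/4 = -7/4*(-1) = 7/4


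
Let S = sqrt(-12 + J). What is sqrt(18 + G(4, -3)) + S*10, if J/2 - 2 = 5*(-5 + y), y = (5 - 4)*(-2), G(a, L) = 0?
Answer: 3*sqrt(2) + 10*I*sqrt(78) ≈ 4.2426 + 88.318*I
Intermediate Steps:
y = -2 (y = 1*(-2) = -2)
J = -66 (J = 4 + 2*(5*(-5 - 2)) = 4 + 2*(5*(-7)) = 4 + 2*(-35) = 4 - 70 = -66)
S = I*sqrt(78) (S = sqrt(-12 - 66) = sqrt(-78) = I*sqrt(78) ≈ 8.8318*I)
sqrt(18 + G(4, -3)) + S*10 = sqrt(18 + 0) + (I*sqrt(78))*10 = sqrt(18) + 10*I*sqrt(78) = 3*sqrt(2) + 10*I*sqrt(78)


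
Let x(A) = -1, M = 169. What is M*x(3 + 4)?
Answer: -169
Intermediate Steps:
M*x(3 + 4) = 169*(-1) = -169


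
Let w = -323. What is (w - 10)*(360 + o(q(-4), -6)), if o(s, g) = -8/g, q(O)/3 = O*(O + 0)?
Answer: -120324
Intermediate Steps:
q(O) = 3*O**2 (q(O) = 3*(O*(O + 0)) = 3*(O*O) = 3*O**2)
(w - 10)*(360 + o(q(-4), -6)) = (-323 - 10)*(360 - 8/(-6)) = -333*(360 - 8*(-1/6)) = -333*(360 + 4/3) = -333*1084/3 = -120324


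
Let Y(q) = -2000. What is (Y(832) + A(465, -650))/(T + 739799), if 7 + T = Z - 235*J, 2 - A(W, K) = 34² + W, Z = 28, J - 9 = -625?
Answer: -3619/884580 ≈ -0.0040912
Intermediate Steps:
J = -616 (J = 9 - 625 = -616)
A(W, K) = -1154 - W (A(W, K) = 2 - (34² + W) = 2 - (1156 + W) = 2 + (-1156 - W) = -1154 - W)
T = 144781 (T = -7 + (28 - 235*(-616)) = -7 + (28 + 144760) = -7 + 144788 = 144781)
(Y(832) + A(465, -650))/(T + 739799) = (-2000 + (-1154 - 1*465))/(144781 + 739799) = (-2000 + (-1154 - 465))/884580 = (-2000 - 1619)*(1/884580) = -3619*1/884580 = -3619/884580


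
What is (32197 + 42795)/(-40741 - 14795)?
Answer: -4687/3471 ≈ -1.3503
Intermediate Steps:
(32197 + 42795)/(-40741 - 14795) = 74992/(-55536) = 74992*(-1/55536) = -4687/3471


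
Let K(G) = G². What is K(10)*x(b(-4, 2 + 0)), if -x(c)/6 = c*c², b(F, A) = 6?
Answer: -129600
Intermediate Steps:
x(c) = -6*c³ (x(c) = -6*c*c² = -6*c³)
K(10)*x(b(-4, 2 + 0)) = 10²*(-6*6³) = 100*(-6*216) = 100*(-1296) = -129600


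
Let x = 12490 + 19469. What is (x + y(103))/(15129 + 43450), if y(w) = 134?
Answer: 32093/58579 ≈ 0.54786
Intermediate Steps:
x = 31959
(x + y(103))/(15129 + 43450) = (31959 + 134)/(15129 + 43450) = 32093/58579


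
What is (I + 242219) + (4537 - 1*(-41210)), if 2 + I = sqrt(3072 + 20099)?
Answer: 287964 + sqrt(23171) ≈ 2.8812e+5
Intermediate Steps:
I = -2 + sqrt(23171) (I = -2 + sqrt(3072 + 20099) = -2 + sqrt(23171) ≈ 150.22)
(I + 242219) + (4537 - 1*(-41210)) = ((-2 + sqrt(23171)) + 242219) + (4537 - 1*(-41210)) = (242217 + sqrt(23171)) + (4537 + 41210) = (242217 + sqrt(23171)) + 45747 = 287964 + sqrt(23171)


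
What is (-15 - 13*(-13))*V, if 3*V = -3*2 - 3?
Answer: -462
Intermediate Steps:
V = -3 (V = (-3*2 - 3)/3 = (-6 - 3)/3 = (1/3)*(-9) = -3)
(-15 - 13*(-13))*V = (-15 - 13*(-13))*(-3) = (-15 + 169)*(-3) = 154*(-3) = -462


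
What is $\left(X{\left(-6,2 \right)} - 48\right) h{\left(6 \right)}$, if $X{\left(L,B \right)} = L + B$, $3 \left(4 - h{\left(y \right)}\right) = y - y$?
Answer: $-208$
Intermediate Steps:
$h{\left(y \right)} = 4$ ($h{\left(y \right)} = 4 - \frac{y - y}{3} = 4 - 0 = 4 + 0 = 4$)
$X{\left(L,B \right)} = B + L$
$\left(X{\left(-6,2 \right)} - 48\right) h{\left(6 \right)} = \left(\left(2 - 6\right) - 48\right) 4 = \left(-4 - 48\right) 4 = \left(-52\right) 4 = -208$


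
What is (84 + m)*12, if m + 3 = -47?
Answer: 408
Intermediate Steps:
m = -50 (m = -3 - 47 = -50)
(84 + m)*12 = (84 - 50)*12 = 34*12 = 408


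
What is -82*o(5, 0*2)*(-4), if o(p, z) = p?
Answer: 1640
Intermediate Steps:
-82*o(5, 0*2)*(-4) = -82*5*(-4) = -410*(-4) = 1640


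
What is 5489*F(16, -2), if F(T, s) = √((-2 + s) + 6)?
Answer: 5489*√2 ≈ 7762.6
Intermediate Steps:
F(T, s) = √(4 + s)
5489*F(16, -2) = 5489*√(4 - 2) = 5489*√2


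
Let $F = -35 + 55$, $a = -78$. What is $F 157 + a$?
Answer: $3062$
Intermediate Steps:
$F = 20$
$F 157 + a = 20 \cdot 157 - 78 = 3140 - 78 = 3062$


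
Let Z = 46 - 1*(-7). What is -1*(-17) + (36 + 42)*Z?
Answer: 4151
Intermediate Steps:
Z = 53 (Z = 46 + 7 = 53)
-1*(-17) + (36 + 42)*Z = -1*(-17) + (36 + 42)*53 = 17 + 78*53 = 17 + 4134 = 4151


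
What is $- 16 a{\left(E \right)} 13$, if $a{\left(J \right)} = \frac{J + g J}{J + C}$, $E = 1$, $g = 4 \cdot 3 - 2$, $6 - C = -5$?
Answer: $- \frac{572}{3} \approx -190.67$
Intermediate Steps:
$C = 11$ ($C = 6 - -5 = 6 + 5 = 11$)
$g = 10$ ($g = 12 - 2 = 10$)
$a{\left(J \right)} = \frac{11 J}{11 + J}$ ($a{\left(J \right)} = \frac{J + 10 J}{J + 11} = \frac{11 J}{11 + J}$)
$- 16 a{\left(E \right)} 13 = - 16 \cdot 11 \cdot 1 \frac{1}{11 + 1} \cdot 13 = - 16 \cdot 11 \cdot 1 \cdot \frac{1}{12} \cdot 13 = \left(-16\right) \frac{11}{12} \cdot 13 = \left(- \frac{44}{3}\right) 13 = - \frac{572}{3}$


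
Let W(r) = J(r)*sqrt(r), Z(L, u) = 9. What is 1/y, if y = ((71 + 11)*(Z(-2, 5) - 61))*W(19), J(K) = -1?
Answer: sqrt(19)/81016 ≈ 5.3803e-5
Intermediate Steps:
W(r) = -sqrt(r)
y = 4264*sqrt(19) (y = ((71 + 11)*(9 - 61))*(-sqrt(19)) = (82*(-52))*(-sqrt(19)) = -(-4264)*sqrt(19) = 4264*sqrt(19) ≈ 18586.)
1/y = 1/(4264*sqrt(19)) = sqrt(19)/81016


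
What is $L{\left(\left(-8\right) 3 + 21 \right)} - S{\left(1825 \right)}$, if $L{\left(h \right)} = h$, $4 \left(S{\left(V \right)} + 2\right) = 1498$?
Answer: $- \frac{751}{2} \approx -375.5$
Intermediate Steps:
$S{\left(V \right)} = \frac{745}{2}$ ($S{\left(V \right)} = -2 + \frac{1}{4} \cdot 1498 = -2 + \frac{749}{2} = \frac{745}{2}$)
$L{\left(\left(-8\right) 3 + 21 \right)} - S{\left(1825 \right)} = \left(\left(-8\right) 3 + 21\right) - \frac{745}{2} = \left(-24 + 21\right) - \frac{745}{2} = -3 - \frac{745}{2} = - \frac{751}{2}$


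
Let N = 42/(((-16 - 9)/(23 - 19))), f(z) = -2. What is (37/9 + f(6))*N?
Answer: -1064/75 ≈ -14.187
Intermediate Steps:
N = -168/25 (N = 42/((-25/4)) = 42/((-25*1/4)) = 42/(-25/4) = 42*(-4/25) = -168/25 ≈ -6.7200)
(37/9 + f(6))*N = (37/9 - 2)*(-168/25) = (19/9)*(-168/25) = -1064/75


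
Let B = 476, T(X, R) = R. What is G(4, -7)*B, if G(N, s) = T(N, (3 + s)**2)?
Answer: 7616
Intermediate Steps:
G(N, s) = (3 + s)**2
G(4, -7)*B = (3 - 7)**2*476 = (-4)**2*476 = 16*476 = 7616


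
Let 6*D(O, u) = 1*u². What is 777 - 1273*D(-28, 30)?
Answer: -190173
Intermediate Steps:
D(O, u) = u²/6 (D(O, u) = (1*u²)/6 = u²/6)
777 - 1273*D(-28, 30) = 777 - 1273*30²/6 = 777 - 1273*900/6 = 777 - 1273*150 = 777 - 190950 = -190173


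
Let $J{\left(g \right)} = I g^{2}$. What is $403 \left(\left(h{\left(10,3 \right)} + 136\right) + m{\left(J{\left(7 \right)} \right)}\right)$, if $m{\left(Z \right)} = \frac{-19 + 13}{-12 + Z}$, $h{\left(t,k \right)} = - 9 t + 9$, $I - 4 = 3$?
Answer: $\frac{7334197}{331} \approx 22158.0$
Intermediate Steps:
$I = 7$ ($I = 4 + 3 = 7$)
$h{\left(t,k \right)} = 9 - 9 t$
$J{\left(g \right)} = 7 g^{2}$
$m{\left(Z \right)} = - \frac{6}{-12 + Z}$
$403 \left(\left(h{\left(10,3 \right)} + 136\right) + m{\left(J{\left(7 \right)} \right)}\right) = 403 \left(\left(\left(9 - 90\right) + 136\right) - \frac{6}{-12 + 7 \cdot 7^{2}}\right) = 403 \left(\left(\left(9 - 90\right) + 136\right) - \frac{6}{-12 + 7 \cdot 49}\right) = 403 \left(\left(-81 + 136\right) - \frac{6}{-12 + 343}\right) = 403 \left(55 - \frac{6}{331}\right) = 403 \cdot \frac{18199}{331} = \frac{7334197}{331}$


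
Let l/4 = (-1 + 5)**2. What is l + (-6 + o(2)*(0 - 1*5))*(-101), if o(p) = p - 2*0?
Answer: 1680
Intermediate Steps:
l = 64 (l = 4*(-1 + 5)**2 = 4*4**2 = 4*16 = 64)
o(p) = p (o(p) = p + 0 = p)
l + (-6 + o(2)*(0 - 1*5))*(-101) = 64 + (-6 + 2*(0 - 1*5))*(-101) = 64 + (-6 + 2*(0 - 5))*(-101) = 64 + (-6 + 2*(-5))*(-101) = 64 + (-6 - 10)*(-101) = 64 - 16*(-101) = 64 + 1616 = 1680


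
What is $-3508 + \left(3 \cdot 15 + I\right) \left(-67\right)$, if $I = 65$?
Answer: $-10878$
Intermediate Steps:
$-3508 + \left(3 \cdot 15 + I\right) \left(-67\right) = -3508 + \left(3 \cdot 15 + 65\right) \left(-67\right) = -3508 + \left(45 + 65\right) \left(-67\right) = -3508 + 110 \left(-67\right) = -3508 - 7370 = -10878$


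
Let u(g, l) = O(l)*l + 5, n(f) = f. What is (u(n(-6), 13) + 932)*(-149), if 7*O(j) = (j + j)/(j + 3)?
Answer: -7843509/56 ≈ -1.4006e+5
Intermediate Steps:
O(j) = 2*j/(7*(3 + j)) (O(j) = ((j + j)/(j + 3))/7 = ((2*j)/(3 + j))/7 = (2*j/(3 + j))/7 = 2*j/(7*(3 + j)))
u(g, l) = 5 + 2*l²/(7*(3 + l)) (u(g, l) = (2*l/(7*(3 + l)))*l + 5 = 2*l²/(7*(3 + l)) + 5 = 5 + 2*l²/(7*(3 + l)))
(u(n(-6), 13) + 932)*(-149) = ((105 + 2*13² + 35*13)/(7*(3 + 13)) + 932)*(-149) = ((⅐)*(105 + 2*169 + 455)/16 + 932)*(-149) = ((⅐)*(1/16)*(105 + 338 + 455) + 932)*(-149) = ((⅐)*(1/16)*898 + 932)*(-149) = (449/56 + 932)*(-149) = (52641/56)*(-149) = -7843509/56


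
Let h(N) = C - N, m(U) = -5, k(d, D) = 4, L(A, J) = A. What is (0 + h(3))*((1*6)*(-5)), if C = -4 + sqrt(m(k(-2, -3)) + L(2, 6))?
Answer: 210 - 30*I*sqrt(3) ≈ 210.0 - 51.962*I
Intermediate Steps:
C = -4 + I*sqrt(3) (C = -4 + sqrt(-5 + 2) = -4 + sqrt(-3) = -4 + I*sqrt(3) ≈ -4.0 + 1.732*I)
h(N) = -4 - N + I*sqrt(3) (h(N) = (-4 + I*sqrt(3)) - N = -4 - N + I*sqrt(3))
(0 + h(3))*((1*6)*(-5)) = (0 + (-4 - 1*3 + I*sqrt(3)))*((1*6)*(-5)) = (0 + (-4 - 3 + I*sqrt(3)))*(6*(-5)) = (0 + (-7 + I*sqrt(3)))*(-30) = (-7 + I*sqrt(3))*(-30) = 210 - 30*I*sqrt(3)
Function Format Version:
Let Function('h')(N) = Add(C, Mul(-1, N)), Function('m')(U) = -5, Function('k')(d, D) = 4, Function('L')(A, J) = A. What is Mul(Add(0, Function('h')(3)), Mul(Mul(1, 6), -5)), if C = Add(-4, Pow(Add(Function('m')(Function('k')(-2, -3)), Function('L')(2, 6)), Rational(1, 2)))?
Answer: Add(210, Mul(-30, I, Pow(3, Rational(1, 2)))) ≈ Add(210.00, Mul(-51.962, I))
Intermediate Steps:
C = Add(-4, Mul(I, Pow(3, Rational(1, 2)))) (C = Add(-4, Pow(Add(-5, 2), Rational(1, 2))) = Add(-4, Pow(-3, Rational(1, 2))) = Add(-4, Mul(I, Pow(3, Rational(1, 2)))) ≈ Add(-4.0000, Mul(1.7320, I)))
Function('h')(N) = Add(-4, Mul(-1, N), Mul(I, Pow(3, Rational(1, 2)))) (Function('h')(N) = Add(Add(-4, Mul(I, Pow(3, Rational(1, 2)))), Mul(-1, N)) = Add(-4, Mul(-1, N), Mul(I, Pow(3, Rational(1, 2)))))
Mul(Add(0, Function('h')(3)), Mul(Mul(1, 6), -5)) = Mul(Add(0, Add(-4, Mul(-1, 3), Mul(I, Pow(3, Rational(1, 2))))), Mul(Mul(1, 6), -5)) = Mul(Add(0, Add(-4, -3, Mul(I, Pow(3, Rational(1, 2))))), Mul(6, -5)) = Mul(Add(0, Add(-7, Mul(I, Pow(3, Rational(1, 2))))), -30) = Mul(Add(-7, Mul(I, Pow(3, Rational(1, 2)))), -30) = Add(210, Mul(-30, I, Pow(3, Rational(1, 2))))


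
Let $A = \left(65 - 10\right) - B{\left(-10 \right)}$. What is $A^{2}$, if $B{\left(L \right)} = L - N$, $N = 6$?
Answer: $5041$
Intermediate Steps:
$B{\left(L \right)} = -6 + L$ ($B{\left(L \right)} = L - 6 = -6 + L$)
$A = 71$ ($A = \left(65 - 10\right) - \left(-6 - 10\right) = 55 - -16 = 55 + 16 = 71$)
$A^{2} = 71^{2} = 5041$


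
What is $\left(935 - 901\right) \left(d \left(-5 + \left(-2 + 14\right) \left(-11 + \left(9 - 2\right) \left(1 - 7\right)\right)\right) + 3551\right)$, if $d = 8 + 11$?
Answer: $-293352$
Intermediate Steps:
$d = 19$
$\left(935 - 901\right) \left(d \left(-5 + \left(-2 + 14\right) \left(-11 + \left(9 - 2\right) \left(1 - 7\right)\right)\right) + 3551\right) = \left(935 - 901\right) \left(19 \left(-5 + \left(-2 + 14\right) \left(-11 + \left(9 - 2\right) \left(1 - 7\right)\right)\right) + 3551\right) = \left(935 - 901\right) \left(19 \left(-5 + 12 \left(-11 + 7 \left(-6\right)\right)\right) + 3551\right) = 34 \left(19 \left(-5 + 12 \left(-11 - 42\right)\right) + 3551\right) = 34 \left(19 \left(-5 + 12 \left(-53\right)\right) + 3551\right) = 34 \left(19 \left(-5 - 636\right) + 3551\right) = 34 \left(19 \left(-641\right) + 3551\right) = 34 \left(-12179 + 3551\right) = 34 \left(-8628\right) = -293352$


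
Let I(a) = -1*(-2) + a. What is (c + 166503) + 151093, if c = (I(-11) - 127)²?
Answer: 336092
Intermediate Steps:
I(a) = 2 + a
c = 18496 (c = ((2 - 11) - 127)² = (-9 - 127)² = (-136)² = 18496)
(c + 166503) + 151093 = (18496 + 166503) + 151093 = 184999 + 151093 = 336092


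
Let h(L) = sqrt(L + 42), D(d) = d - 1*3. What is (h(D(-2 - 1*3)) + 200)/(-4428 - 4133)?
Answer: -200/8561 - sqrt(34)/8561 ≈ -0.024043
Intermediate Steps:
D(d) = -3 + d (D(d) = d - 3 = -3 + d)
h(L) = sqrt(42 + L)
(h(D(-2 - 1*3)) + 200)/(-4428 - 4133) = (sqrt(42 + (-3 + (-2 - 1*3))) + 200)/(-4428 - 4133) = (sqrt(42 + (-3 + (-2 - 3))) + 200)/(-8561) = (sqrt(42 + (-3 - 5)) + 200)*(-1/8561) = (sqrt(42 - 8) + 200)*(-1/8561) = (sqrt(34) + 200)*(-1/8561) = (200 + sqrt(34))*(-1/8561) = -200/8561 - sqrt(34)/8561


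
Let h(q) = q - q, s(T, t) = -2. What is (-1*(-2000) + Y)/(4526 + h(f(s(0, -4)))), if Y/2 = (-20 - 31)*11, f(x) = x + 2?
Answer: 439/2263 ≈ 0.19399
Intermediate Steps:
f(x) = 2 + x
h(q) = 0
Y = -1122 (Y = 2*((-20 - 31)*11) = 2*(-51*11) = 2*(-561) = -1122)
(-1*(-2000) + Y)/(4526 + h(f(s(0, -4)))) = (-1*(-2000) - 1122)/(4526 + 0) = (2000 - 1122)/4526 = 878*(1/4526) = 439/2263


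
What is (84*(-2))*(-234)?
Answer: 39312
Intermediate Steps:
(84*(-2))*(-234) = -168*(-234) = 39312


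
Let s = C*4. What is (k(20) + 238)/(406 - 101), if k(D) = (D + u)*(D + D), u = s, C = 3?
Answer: 1518/305 ≈ 4.9771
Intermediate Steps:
s = 12 (s = 3*4 = 12)
u = 12
k(D) = 2*D*(12 + D) (k(D) = (D + 12)*(D + D) = (12 + D)*(2*D) = 2*D*(12 + D))
(k(20) + 238)/(406 - 101) = (2*20*(12 + 20) + 238)/(406 - 101) = (2*20*32 + 238)/305 = (1280 + 238)*(1/305) = 1518*(1/305) = 1518/305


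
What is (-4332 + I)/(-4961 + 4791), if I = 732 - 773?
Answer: 4373/170 ≈ 25.724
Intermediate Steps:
I = -41
(-4332 + I)/(-4961 + 4791) = (-4332 - 41)/(-4961 + 4791) = -4373/(-170) = -4373*(-1/170) = 4373/170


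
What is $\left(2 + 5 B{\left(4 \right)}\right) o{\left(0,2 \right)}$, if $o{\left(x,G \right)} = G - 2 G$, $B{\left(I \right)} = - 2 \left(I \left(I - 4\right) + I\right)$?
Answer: $76$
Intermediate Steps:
$B{\left(I \right)} = - 2 I - 2 I \left(-4 + I\right)$ ($B{\left(I \right)} = - 2 \left(I \left(-4 + I\right) + I\right) = - 2 \left(I + I \left(-4 + I\right)\right) = - 2 I - 2 I \left(-4 + I\right)$)
$o{\left(x,G \right)} = - G$
$\left(2 + 5 B{\left(4 \right)}\right) o{\left(0,2 \right)} = \left(2 + 5 \cdot 2 \cdot 4 \left(3 - 4\right)\right) \left(\left(-1\right) 2\right) = \left(2 + 5 \cdot 2 \cdot 4 \left(3 - 4\right)\right) \left(-2\right) = \left(2 + 5 \cdot 2 \cdot 4 \left(-1\right)\right) \left(-2\right) = \left(2 + 5 \left(-8\right)\right) \left(-2\right) = \left(2 - 40\right) \left(-2\right) = \left(-38\right) \left(-2\right) = 76$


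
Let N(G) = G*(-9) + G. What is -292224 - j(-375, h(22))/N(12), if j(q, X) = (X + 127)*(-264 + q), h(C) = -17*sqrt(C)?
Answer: -9378219/32 + 3621*sqrt(22)/32 ≈ -2.9254e+5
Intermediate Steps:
j(q, X) = (-264 + q)*(127 + X) (j(q, X) = (127 + X)*(-264 + q) = (-264 + q)*(127 + X))
N(G) = -8*G (N(G) = -9*G + G = -8*G)
-292224 - j(-375, h(22))/N(12) = -292224 - (-33528 - (-4488)*sqrt(22) + 127*(-375) - 17*sqrt(22)*(-375))/((-8*12)) = -292224 - (-33528 + 4488*sqrt(22) - 47625 + 6375*sqrt(22))/(-96) = -292224 - (-81153 + 10863*sqrt(22))*(-1)/96 = -292224 - (27051/32 - 3621*sqrt(22)/32) = -292224 + (-27051/32 + 3621*sqrt(22)/32) = -9378219/32 + 3621*sqrt(22)/32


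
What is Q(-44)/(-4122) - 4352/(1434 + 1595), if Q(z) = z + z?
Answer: -8836196/6242769 ≈ -1.4154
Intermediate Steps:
Q(z) = 2*z
Q(-44)/(-4122) - 4352/(1434 + 1595) = (2*(-44))/(-4122) - 4352/(1434 + 1595) = -88*(-1/4122) - 4352/3029 = 44/2061 - 4352*1/3029 = 44/2061 - 4352/3029 = -8836196/6242769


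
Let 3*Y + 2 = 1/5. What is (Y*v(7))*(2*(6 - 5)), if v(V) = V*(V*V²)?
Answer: -14406/5 ≈ -2881.2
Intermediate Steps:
v(V) = V⁴ (v(V) = V*V³ = V⁴)
Y = -⅗ (Y = -⅔ + (⅓)/5 = -⅔ + (⅓)*(⅕) = -⅔ + 1/15 = -⅗ ≈ -0.60000)
(Y*v(7))*(2*(6 - 5)) = (-⅗*7⁴)*(2*(6 - 5)) = (-⅗*2401)*(2*1) = -7203/5*2 = -14406/5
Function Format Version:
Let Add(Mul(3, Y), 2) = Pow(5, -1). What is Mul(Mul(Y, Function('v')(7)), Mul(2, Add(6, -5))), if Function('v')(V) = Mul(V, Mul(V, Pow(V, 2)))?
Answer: Rational(-14406, 5) ≈ -2881.2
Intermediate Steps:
Function('v')(V) = Pow(V, 4) (Function('v')(V) = Mul(V, Pow(V, 3)) = Pow(V, 4))
Y = Rational(-3, 5) (Y = Add(Rational(-2, 3), Mul(Rational(1, 3), Pow(5, -1))) = Add(Rational(-2, 3), Mul(Rational(1, 3), Rational(1, 5))) = Add(Rational(-2, 3), Rational(1, 15)) = Rational(-3, 5) ≈ -0.60000)
Mul(Mul(Y, Function('v')(7)), Mul(2, Add(6, -5))) = Mul(Mul(Rational(-3, 5), Pow(7, 4)), Mul(2, Add(6, -5))) = Mul(Mul(Rational(-3, 5), 2401), Mul(2, 1)) = Mul(Rational(-7203, 5), 2) = Rational(-14406, 5)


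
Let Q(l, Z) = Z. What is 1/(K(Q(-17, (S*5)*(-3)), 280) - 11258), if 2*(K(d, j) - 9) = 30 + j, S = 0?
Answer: -1/11094 ≈ -9.0139e-5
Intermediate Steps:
K(d, j) = 24 + j/2 (K(d, j) = 9 + (30 + j)/2 = 9 + (15 + j/2) = 24 + j/2)
1/(K(Q(-17, (S*5)*(-3)), 280) - 11258) = 1/((24 + (1/2)*280) - 11258) = 1/((24 + 140) - 11258) = 1/(164 - 11258) = 1/(-11094) = -1/11094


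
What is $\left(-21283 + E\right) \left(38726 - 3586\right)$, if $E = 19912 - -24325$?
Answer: $806603560$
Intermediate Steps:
$E = 44237$ ($E = 19912 + 24325 = 44237$)
$\left(-21283 + E\right) \left(38726 - 3586\right) = \left(-21283 + 44237\right) \left(38726 - 3586\right) = 22954 \cdot 35140 = 806603560$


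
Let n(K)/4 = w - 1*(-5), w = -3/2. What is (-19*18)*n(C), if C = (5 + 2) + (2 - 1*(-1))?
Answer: -4788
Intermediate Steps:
w = -3/2 (w = -3*½ = -3/2 ≈ -1.5000)
C = 10 (C = 7 + (2 + 1) = 7 + 3 = 10)
n(K) = 14 (n(K) = 4*(-3/2 - 1*(-5)) = 4*(-3/2 + 5) = 4*(7/2) = 14)
(-19*18)*n(C) = -19*18*14 = -342*14 = -4788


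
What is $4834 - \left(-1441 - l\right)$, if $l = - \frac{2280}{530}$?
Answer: $\frac{332347}{53} \approx 6270.7$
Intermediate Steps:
$l = - \frac{228}{53}$ ($l = \left(-2280\right) \frac{1}{530} = - \frac{228}{53} \approx -4.3019$)
$4834 - \left(-1441 - l\right) = 4834 - \left(-1441 - - \frac{228}{53}\right) = 4834 - \left(-1441 + \frac{228}{53}\right) = 4834 - - \frac{76145}{53} = 4834 + \frac{76145}{53} = \frac{332347}{53}$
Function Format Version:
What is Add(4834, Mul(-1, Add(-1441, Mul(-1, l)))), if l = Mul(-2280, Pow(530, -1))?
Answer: Rational(332347, 53) ≈ 6270.7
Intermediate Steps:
l = Rational(-228, 53) (l = Mul(-2280, Rational(1, 530)) = Rational(-228, 53) ≈ -4.3019)
Add(4834, Mul(-1, Add(-1441, Mul(-1, l)))) = Add(4834, Mul(-1, Add(-1441, Mul(-1, Rational(-228, 53))))) = Add(4834, Mul(-1, Add(-1441, Rational(228, 53)))) = Add(4834, Mul(-1, Rational(-76145, 53))) = Add(4834, Rational(76145, 53)) = Rational(332347, 53)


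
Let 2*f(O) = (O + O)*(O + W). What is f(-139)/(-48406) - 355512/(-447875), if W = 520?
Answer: 40927925997/21679837250 ≈ 1.8878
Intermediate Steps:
f(O) = O*(520 + O) (f(O) = ((O + O)*(O + 520))/2 = ((2*O)*(520 + O))/2 = (2*O*(520 + O))/2 = O*(520 + O))
f(-139)/(-48406) - 355512/(-447875) = -139*(520 - 139)/(-48406) - 355512/(-447875) = -139*381*(-1/48406) - 355512*(-1/447875) = -52959*(-1/48406) + 355512/447875 = 52959/48406 + 355512/447875 = 40927925997/21679837250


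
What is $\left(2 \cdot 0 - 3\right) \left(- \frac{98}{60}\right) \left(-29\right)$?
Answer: $- \frac{1421}{10} \approx -142.1$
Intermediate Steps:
$\left(2 \cdot 0 - 3\right) \left(- \frac{98}{60}\right) \left(-29\right) = \left(0 - 3\right) \left(\left(-98\right) \frac{1}{60}\right) \left(-29\right) = \left(-3\right) \left(- \frac{49}{30}\right) \left(-29\right) = \frac{49}{10} \left(-29\right) = - \frac{1421}{10}$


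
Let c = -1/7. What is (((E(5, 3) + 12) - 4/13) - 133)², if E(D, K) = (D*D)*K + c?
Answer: 17867529/8281 ≈ 2157.7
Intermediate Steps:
c = -⅐ (c = -1*⅐ = -⅐ ≈ -0.14286)
E(D, K) = -⅐ + K*D² (E(D, K) = (D*D)*K - ⅐ = D²*K - ⅐ = K*D² - ⅐ = -⅐ + K*D²)
(((E(5, 3) + 12) - 4/13) - 133)² = ((((-⅐ + 3*5²) + 12) - 4/13) - 133)² = ((((-⅐ + 3*25) + 12) - 4*1/13) - 133)² = ((((-⅐ + 75) + 12) - 4/13) - 133)² = (((524/7 + 12) - 4/13) - 133)² = ((608/7 - 4/13) - 133)² = (7876/91 - 133)² = (-4227/91)² = 17867529/8281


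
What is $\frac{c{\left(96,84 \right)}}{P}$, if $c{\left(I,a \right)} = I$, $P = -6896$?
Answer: $- \frac{6}{431} \approx -0.013921$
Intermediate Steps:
$\frac{c{\left(96,84 \right)}}{P} = \frac{96}{-6896} = 96 \left(- \frac{1}{6896}\right) = - \frac{6}{431}$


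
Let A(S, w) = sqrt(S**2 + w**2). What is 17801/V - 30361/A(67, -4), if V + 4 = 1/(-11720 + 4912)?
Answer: -121189208/27233 - 30361*sqrt(4505)/4505 ≈ -4902.4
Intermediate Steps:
V = -27233/6808 (V = -4 + 1/(-11720 + 4912) = -4 + 1/(-6808) = -4 - 1/6808 = -27233/6808 ≈ -4.0001)
17801/V - 30361/A(67, -4) = 17801/(-27233/6808) - 30361/sqrt(67**2 + (-4)**2) = 17801*(-6808/27233) - 30361/sqrt(4489 + 16) = -121189208/27233 - 30361*sqrt(4505)/4505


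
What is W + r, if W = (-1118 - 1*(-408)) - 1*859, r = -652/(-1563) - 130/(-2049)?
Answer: -1674439955/1067529 ≈ -1568.5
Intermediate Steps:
r = 513046/1067529 (r = -652*(-1/1563) - 130*(-1/2049) = 652/1563 + 130/2049 = 513046/1067529 ≈ 0.48059)
W = -1569 (W = (-1118 + 408) - 859 = -710 - 859 = -1569)
W + r = -1569 + 513046/1067529 = -1674439955/1067529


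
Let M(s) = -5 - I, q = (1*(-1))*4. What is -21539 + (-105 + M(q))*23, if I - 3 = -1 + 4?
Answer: -24207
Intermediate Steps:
I = 6 (I = 3 + (-1 + 4) = 3 + 3 = 6)
q = -4 (q = -1*4 = -4)
M(s) = -11 (M(s) = -5 - 1*6 = -5 - 6 = -11)
-21539 + (-105 + M(q))*23 = -21539 + (-105 - 11)*23 = -21539 - 116*23 = -21539 - 2668 = -24207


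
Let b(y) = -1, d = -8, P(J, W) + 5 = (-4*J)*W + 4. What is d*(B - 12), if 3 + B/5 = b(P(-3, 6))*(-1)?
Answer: 176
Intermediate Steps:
P(J, W) = -1 - 4*J*W (P(J, W) = -5 + ((-4*J)*W + 4) = -5 + (-4*J*W + 4) = -5 + (4 - 4*J*W) = -1 - 4*J*W)
B = -10 (B = -15 + 5*(-1*(-1)) = -15 + 5*1 = -15 + 5 = -10)
d*(B - 12) = -8*(-10 - 12) = -8*(-22) = 176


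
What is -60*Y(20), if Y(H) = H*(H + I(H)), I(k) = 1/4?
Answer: -24300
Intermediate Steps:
I(k) = 1/4
Y(H) = H*(1/4 + H) (Y(H) = H*(H + 1/4) = H*(1/4 + H))
-60*Y(20) = -1200*(1/4 + 20) = -1200*81/4 = -60*405 = -24300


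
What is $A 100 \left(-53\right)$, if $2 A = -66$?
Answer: $174900$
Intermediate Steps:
$A = -33$ ($A = \frac{1}{2} \left(-66\right) = -33$)
$A 100 \left(-53\right) = \left(-33\right) 100 \left(-53\right) = \left(-3300\right) \left(-53\right) = 174900$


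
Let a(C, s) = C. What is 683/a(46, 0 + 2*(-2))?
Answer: 683/46 ≈ 14.848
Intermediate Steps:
683/a(46, 0 + 2*(-2)) = 683/46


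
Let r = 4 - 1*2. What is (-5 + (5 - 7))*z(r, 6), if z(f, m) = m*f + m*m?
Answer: -336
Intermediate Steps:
r = 2 (r = 4 - 2 = 2)
z(f, m) = m² + f*m (z(f, m) = f*m + m² = m² + f*m)
(-5 + (5 - 7))*z(r, 6) = (-5 + (5 - 7))*(6*(2 + 6)) = (-5 - 2)*(6*8) = -7*48 = -336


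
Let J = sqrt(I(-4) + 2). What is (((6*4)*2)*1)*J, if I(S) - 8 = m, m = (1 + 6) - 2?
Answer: 48*sqrt(15) ≈ 185.90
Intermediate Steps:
m = 5 (m = 7 - 2 = 5)
I(S) = 13 (I(S) = 8 + 5 = 13)
J = sqrt(15) (J = sqrt(13 + 2) = sqrt(15) ≈ 3.8730)
(((6*4)*2)*1)*J = (((6*4)*2)*1)*sqrt(15) = ((24*2)*1)*sqrt(15) = (48*1)*sqrt(15) = 48*sqrt(15)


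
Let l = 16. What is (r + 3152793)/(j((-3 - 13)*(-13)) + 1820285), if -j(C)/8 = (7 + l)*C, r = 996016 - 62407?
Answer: 4086402/1782013 ≈ 2.2931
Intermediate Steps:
r = 933609
j(C) = -184*C (j(C) = -8*(7 + 16)*C = -184*C)
(r + 3152793)/(j((-3 - 13)*(-13)) + 1820285) = (933609 + 3152793)/(-184*(-3 - 13)*(-13) + 1820285) = 4086402/(-(-2944)*(-13) + 1820285) = 4086402/(-184*208 + 1820285) = 4086402/(-38272 + 1820285) = 4086402/1782013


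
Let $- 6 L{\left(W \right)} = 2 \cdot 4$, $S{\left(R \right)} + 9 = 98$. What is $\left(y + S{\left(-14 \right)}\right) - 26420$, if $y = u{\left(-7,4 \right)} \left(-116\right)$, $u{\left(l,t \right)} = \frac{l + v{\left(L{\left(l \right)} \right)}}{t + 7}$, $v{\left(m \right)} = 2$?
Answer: $- \frac{289061}{11} \approx -26278.0$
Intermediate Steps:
$S{\left(R \right)} = 89$ ($S{\left(R \right)} = -9 + 98 = 89$)
$L{\left(W \right)} = - \frac{4}{3}$ ($L{\left(W \right)} = - \frac{2 \cdot 4}{6} = \left(- \frac{1}{6}\right) 8 = - \frac{4}{3}$)
$u{\left(l,t \right)} = \frac{2 + l}{7 + t}$ ($u{\left(l,t \right)} = \frac{l + 2}{t + 7} = \frac{2 + l}{7 + t}$)
$y = \frac{580}{11}$ ($y = \frac{2 - 7}{7 + 4} \left(-116\right) = \frac{1}{11} \left(-5\right) \left(-116\right) = \left(- \frac{5}{11}\right) \left(-116\right) = \frac{580}{11} \approx 52.727$)
$\left(y + S{\left(-14 \right)}\right) - 26420 = \left(\frac{580}{11} + 89\right) - 26420 = \frac{1559}{11} - 26420 = - \frac{289061}{11}$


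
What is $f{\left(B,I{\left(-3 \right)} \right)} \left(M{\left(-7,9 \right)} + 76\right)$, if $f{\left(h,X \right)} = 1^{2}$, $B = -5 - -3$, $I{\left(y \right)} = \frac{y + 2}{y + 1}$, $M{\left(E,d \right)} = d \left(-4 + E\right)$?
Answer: $-23$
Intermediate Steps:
$I{\left(y \right)} = \frac{2 + y}{1 + y}$
$B = -2$ ($B = -5 + 3 = -2$)
$f{\left(h,X \right)} = 1$
$f{\left(B,I{\left(-3 \right)} \right)} \left(M{\left(-7,9 \right)} + 76\right) = 1 \left(9 \left(-4 - 7\right) + 76\right) = 1 \left(9 \left(-11\right) + 76\right) = 1 \left(-99 + 76\right) = 1 \left(-23\right) = -23$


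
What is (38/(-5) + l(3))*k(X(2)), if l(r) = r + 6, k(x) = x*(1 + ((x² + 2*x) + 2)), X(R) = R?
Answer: 154/5 ≈ 30.800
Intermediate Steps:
k(x) = x*(3 + x² + 2*x) (k(x) = x*(1 + (2 + x² + 2*x)) = x*(3 + x² + 2*x))
l(r) = 6 + r
(38/(-5) + l(3))*k(X(2)) = (38/(-5) + (6 + 3))*(2*(3 + 2² + 2*2)) = (38*(-⅕) + 9)*(2*(3 + 4 + 4)) = (-38/5 + 9)*(2*11) = (7/5)*22 = 154/5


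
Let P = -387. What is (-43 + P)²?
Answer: 184900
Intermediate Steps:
(-43 + P)² = (-43 - 387)² = (-430)² = 184900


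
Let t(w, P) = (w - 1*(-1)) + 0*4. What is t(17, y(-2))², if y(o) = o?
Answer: 324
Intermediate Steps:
t(w, P) = 1 + w (t(w, P) = (w + 1) + 0 = (1 + w) + 0 = 1 + w)
t(17, y(-2))² = (1 + 17)² = 18² = 324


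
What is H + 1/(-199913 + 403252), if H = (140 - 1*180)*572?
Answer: -4652396319/203339 ≈ -22880.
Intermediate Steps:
H = -22880 (H = (140 - 180)*572 = -40*572 = -22880)
H + 1/(-199913 + 403252) = -22880 + 1/(-199913 + 403252) = -22880 + 1/203339 = -4652396319/203339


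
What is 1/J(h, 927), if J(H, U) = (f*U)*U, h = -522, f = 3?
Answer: 1/2577987 ≈ 3.8790e-7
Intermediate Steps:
J(H, U) = 3*U**2 (J(H, U) = (3*U)*U = 3*U**2)
1/J(h, 927) = 1/(3*927**2) = 1/(3*859329) = 1/2577987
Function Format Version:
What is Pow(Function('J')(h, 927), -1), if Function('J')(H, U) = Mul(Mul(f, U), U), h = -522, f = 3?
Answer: Rational(1, 2577987) ≈ 3.8790e-7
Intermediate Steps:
Function('J')(H, U) = Mul(3, Pow(U, 2)) (Function('J')(H, U) = Mul(Mul(3, U), U) = Mul(3, Pow(U, 2)))
Pow(Function('J')(h, 927), -1) = Pow(Mul(3, Pow(927, 2)), -1) = Pow(Mul(3, 859329), -1) = Pow(2577987, -1) = Rational(1, 2577987)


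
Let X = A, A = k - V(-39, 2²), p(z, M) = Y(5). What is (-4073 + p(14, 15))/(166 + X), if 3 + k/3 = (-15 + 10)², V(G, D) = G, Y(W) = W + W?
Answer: -4063/271 ≈ -14.993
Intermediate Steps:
Y(W) = 2*W
p(z, M) = 10 (p(z, M) = 2*5 = 10)
k = 66 (k = -9 + 3*(-15 + 10)² = -9 + 3*(-5)² = -9 + 3*25 = -9 + 75 = 66)
A = 105 (A = 66 - 1*(-39) = 66 + 39 = 105)
X = 105
(-4073 + p(14, 15))/(166 + X) = (-4073 + 10)/(166 + 105) = -4063/271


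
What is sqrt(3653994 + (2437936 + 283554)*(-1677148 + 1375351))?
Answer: 4*I*sqrt(51333366471) ≈ 9.0628e+5*I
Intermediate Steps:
sqrt(3653994 + (2437936 + 283554)*(-1677148 + 1375351)) = sqrt(3653994 + 2721490*(-301797)) = sqrt(3653994 - 821337517530) = sqrt(-821333863536) = 4*I*sqrt(51333366471)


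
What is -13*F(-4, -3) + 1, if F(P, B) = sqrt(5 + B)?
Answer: 1 - 13*sqrt(2) ≈ -17.385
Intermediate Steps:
-13*F(-4, -3) + 1 = -13*sqrt(5 - 3) + 1 = -13*sqrt(2) + 1 = 1 - 13*sqrt(2)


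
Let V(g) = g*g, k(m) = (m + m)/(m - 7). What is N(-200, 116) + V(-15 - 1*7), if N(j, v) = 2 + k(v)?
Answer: 53206/109 ≈ 488.13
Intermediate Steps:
k(m) = 2*m/(-7 + m) (k(m) = (2*m)/(-7 + m) = 2*m/(-7 + m))
N(j, v) = 2 + 2*v/(-7 + v)
V(g) = g²
N(-200, 116) + V(-15 - 1*7) = 2*(-7 + 2*116)/(-7 + 116) + (-15 - 1*7)² = 2*(-7 + 232)/109 + (-15 - 7)² = 2*(1/109)*225 + (-22)² = 450/109 + 484 = 53206/109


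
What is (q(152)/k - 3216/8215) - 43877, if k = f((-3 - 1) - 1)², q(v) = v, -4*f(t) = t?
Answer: -1798268079/41075 ≈ -43780.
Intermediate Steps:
f(t) = -t/4
k = 25/16 (k = (-((-3 - 1) - 1)/4)² = (-(-4 - 1)/4)² = (-¼*(-5))² = (5/4)² = 25/16 ≈ 1.5625)
(q(152)/k - 3216/8215) - 43877 = (152/(25/16) - 3216/8215) - 43877 = (152*(16/25) - 3216*1/8215) - 43877 = (2432/25 - 3216/8215) - 43877 = 3979696/41075 - 43877 = -1798268079/41075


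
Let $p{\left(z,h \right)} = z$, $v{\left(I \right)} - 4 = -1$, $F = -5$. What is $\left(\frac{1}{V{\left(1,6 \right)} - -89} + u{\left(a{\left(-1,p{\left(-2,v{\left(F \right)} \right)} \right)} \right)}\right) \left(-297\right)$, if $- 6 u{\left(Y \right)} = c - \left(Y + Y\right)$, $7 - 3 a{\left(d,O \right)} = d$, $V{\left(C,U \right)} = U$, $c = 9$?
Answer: $\frac{33891}{190} \approx 178.37$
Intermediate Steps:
$v{\left(I \right)} = 3$ ($v{\left(I \right)} = 4 - 1 = 3$)
$a{\left(d,O \right)} = \frac{7}{3} - \frac{d}{3}$
$u{\left(Y \right)} = - \frac{3}{2} + \frac{Y}{3}$ ($u{\left(Y \right)} = - \frac{9 - \left(Y + Y\right)}{6} = - \frac{9 - 2 Y}{6} = - \frac{3}{2} + \frac{Y}{3}$)
$\left(\frac{1}{V{\left(1,6 \right)} - -89} + u{\left(a{\left(-1,p{\left(-2,v{\left(F \right)} \right)} \right)} \right)}\right) \left(-297\right) = \left(\frac{1}{6 - -89} - \left(\frac{3}{2} - \frac{\frac{7}{3} - - \frac{1}{3}}{3}\right)\right) \left(-297\right) = \left(\frac{1}{6 + 89} - \left(\frac{3}{2} - \frac{\frac{7}{3} + \frac{1}{3}}{3}\right)\right) \left(-297\right) = \left(\frac{1}{95} + \left(- \frac{3}{2} + \frac{1}{3} \cdot \frac{8}{3}\right)\right) \left(-297\right) = \left(\frac{1}{95} + \left(- \frac{3}{2} + \frac{8}{9}\right)\right) \left(-297\right) = \left(\frac{1}{95} - \frac{11}{18}\right) \left(-297\right) = \left(- \frac{1027}{1710}\right) \left(-297\right) = \frac{33891}{190}$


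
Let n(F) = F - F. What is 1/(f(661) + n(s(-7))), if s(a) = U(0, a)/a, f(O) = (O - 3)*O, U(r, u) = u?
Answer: 1/434938 ≈ 2.2992e-6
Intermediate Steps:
f(O) = O*(-3 + O) (f(O) = (-3 + O)*O = O*(-3 + O))
s(a) = 1 (s(a) = a/a = 1)
n(F) = 0
1/(f(661) + n(s(-7))) = 1/(661*(-3 + 661) + 0) = 1/(661*658 + 0) = 1/(434938 + 0) = 1/434938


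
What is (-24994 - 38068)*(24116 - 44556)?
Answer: 1288987280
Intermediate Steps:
(-24994 - 38068)*(24116 - 44556) = -63062*(-20440) = 1288987280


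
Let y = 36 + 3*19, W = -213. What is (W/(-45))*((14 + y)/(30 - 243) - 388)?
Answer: -82751/45 ≈ -1838.9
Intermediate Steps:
y = 93 (y = 36 + 57 = 93)
(W/(-45))*((14 + y)/(30 - 243) - 388) = (-213/(-45))*((14 + 93)/(30 - 243) - 388) = (-213*(-1/45))*(107/(-213) - 388) = 71*(107*(-1/213) - 388)/15 = 71*(-107/213 - 388)/15 = (71/15)*(-82751/213) = -82751/45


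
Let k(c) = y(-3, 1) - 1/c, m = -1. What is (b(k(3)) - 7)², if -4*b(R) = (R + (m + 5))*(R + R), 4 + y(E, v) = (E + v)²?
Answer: 13225/324 ≈ 40.818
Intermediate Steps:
y(E, v) = -4 + (E + v)²
k(c) = -1/c (k(c) = (-4 + (-3 + 1)²) - 1/c = (-4 + (-2)²) - 1/c = (-4 + 4) - 1/c = 0 - 1/c = -1/c)
b(R) = -R*(4 + R)/2 (b(R) = -(R + (-1 + 5))*(R + R)/4 = -(R + 4)*2*R/4 = -(4 + R)*2*R/4 = -R*(4 + R)/2)
(b(k(3)) - 7)² = (-(-1/3)*(4 - 1/3)/2 - 7)² = (-(-1*⅓)*(4 - 1*⅓)/2 - 7)² = (-½*(-⅓)*(4 - ⅓) - 7)² = (-½*(-⅓)*11/3 - 7)² = (11/18 - 7)² = (-115/18)² = 13225/324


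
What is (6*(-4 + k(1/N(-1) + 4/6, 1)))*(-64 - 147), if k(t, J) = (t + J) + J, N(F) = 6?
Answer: 1477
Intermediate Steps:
k(t, J) = t + 2*J (k(t, J) = (J + t) + J = t + 2*J)
(6*(-4 + k(1/N(-1) + 4/6, 1)))*(-64 - 147) = (6*(-4 + ((1/6 + 4/6) + 2*1)))*(-64 - 147) = (6*(-4 + ((1*(⅙) + 4*(⅙)) + 2)))*(-211) = (6*(-4 + ((⅙ + ⅔) + 2)))*(-211) = (6*(-4 + (⅚ + 2)))*(-211) = (6*(-4 + 17/6))*(-211) = (6*(-7/6))*(-211) = -7*(-211) = 1477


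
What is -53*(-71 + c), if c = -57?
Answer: 6784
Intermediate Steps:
-53*(-71 + c) = -53*(-71 - 57) = -53*(-128) = 6784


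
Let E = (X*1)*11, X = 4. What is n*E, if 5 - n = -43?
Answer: 2112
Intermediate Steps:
n = 48 (n = 5 - 1*(-43) = 5 + 43 = 48)
E = 44 (E = (4*1)*11 = 4*11 = 44)
n*E = 48*44 = 2112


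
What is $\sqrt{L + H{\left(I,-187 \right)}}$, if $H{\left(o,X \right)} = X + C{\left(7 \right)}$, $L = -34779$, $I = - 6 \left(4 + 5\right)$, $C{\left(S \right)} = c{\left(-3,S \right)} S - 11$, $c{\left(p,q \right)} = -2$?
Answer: $i \sqrt{34991} \approx 187.06 i$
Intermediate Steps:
$C{\left(S \right)} = -11 - 2 S$ ($C{\left(S \right)} = - 2 S - 11 = -11 - 2 S$)
$I = -54$ ($I = \left(-6\right) 9 = -54$)
$H{\left(o,X \right)} = -25 + X$ ($H{\left(o,X \right)} = X - 25 = -25 + X$)
$\sqrt{L + H{\left(I,-187 \right)}} = \sqrt{-34779 - 212} = \sqrt{-34991} = i \sqrt{34991}$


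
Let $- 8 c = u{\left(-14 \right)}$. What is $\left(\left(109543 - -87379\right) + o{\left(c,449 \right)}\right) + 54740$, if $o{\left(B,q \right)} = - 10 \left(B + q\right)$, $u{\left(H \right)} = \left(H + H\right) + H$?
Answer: $\frac{494239}{2} \approx 2.4712 \cdot 10^{5}$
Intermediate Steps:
$u{\left(H \right)} = 3 H$ ($u{\left(H \right)} = 2 H + H = 3 H$)
$c = \frac{21}{4}$ ($c = - \frac{3 \left(-14\right)}{8} = \left(- \frac{1}{8}\right) \left(-42\right) = \frac{21}{4} \approx 5.25$)
$o{\left(B,q \right)} = - 10 B - 10 q$
$\left(\left(109543 - -87379\right) + o{\left(c,449 \right)}\right) + 54740 = \left(\left(109543 - -87379\right) - \frac{9085}{2}\right) + 54740 = \left(\left(109543 + 87379\right) - \frac{9085}{2}\right) + 54740 = \left(196922 - \frac{9085}{2}\right) + 54740 = \frac{384759}{2} + 54740 = \frac{494239}{2}$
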